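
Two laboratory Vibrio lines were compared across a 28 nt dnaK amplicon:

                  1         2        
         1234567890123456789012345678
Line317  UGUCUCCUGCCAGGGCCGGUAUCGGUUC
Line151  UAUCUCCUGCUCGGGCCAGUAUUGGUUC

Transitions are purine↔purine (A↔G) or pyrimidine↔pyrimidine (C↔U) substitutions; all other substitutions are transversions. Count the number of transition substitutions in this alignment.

4

The sequences differ at positions 2 (G/A, transition), 11 (C/U, transition), 12 (A/C, transversion), 18 (G/A, transition), 23 (C/U, transition).
Of the 5 differences, 4 transitions and 1 transversion, so the answer is 4.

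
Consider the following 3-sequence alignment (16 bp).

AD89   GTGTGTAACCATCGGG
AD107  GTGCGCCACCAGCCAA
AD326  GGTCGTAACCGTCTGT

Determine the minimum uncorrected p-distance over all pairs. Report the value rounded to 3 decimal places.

Pairwise Hamming distances:
  AD89 vs AD107: 7
  AD89 vs AD326: 6
  AD107 vs AD326: 9
The smallest is 6 mismatches, between AD89 and AD326; p = 6/16 = 0.375.

0.375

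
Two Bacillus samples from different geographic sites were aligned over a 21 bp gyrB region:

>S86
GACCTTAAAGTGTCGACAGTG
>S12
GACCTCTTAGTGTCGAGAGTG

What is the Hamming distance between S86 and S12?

4

The sequences differ at positions 6 (T/C), 7 (A/T), 8 (A/T), 17 (C/G).
That gives 4 mismatches out of 21 aligned sites, so the Hamming distance is 4.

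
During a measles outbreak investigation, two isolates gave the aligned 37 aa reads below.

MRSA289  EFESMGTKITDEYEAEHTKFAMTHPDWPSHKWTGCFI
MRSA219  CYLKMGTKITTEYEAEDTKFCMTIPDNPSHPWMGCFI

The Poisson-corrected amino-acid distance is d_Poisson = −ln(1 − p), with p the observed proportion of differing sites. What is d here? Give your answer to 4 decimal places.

0.3528

Differing sites — 1:E/C; 2:F/Y; 3:E/L; 4:S/K; 11:D/T; 17:H/D; 21:A/C; 24:H/I; 27:W/N; 31:K/P; 33:T/M.
p = 11/37 = 0.297297.
d = −ln(1 − 0.297297) = −ln(0.702703) = 0.3528.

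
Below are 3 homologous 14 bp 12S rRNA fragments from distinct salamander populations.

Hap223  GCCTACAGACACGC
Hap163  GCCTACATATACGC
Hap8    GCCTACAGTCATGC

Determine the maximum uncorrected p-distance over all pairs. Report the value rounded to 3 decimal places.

Pairwise Hamming distances:
  Hap223 vs Hap163: 2
  Hap223 vs Hap8: 2
  Hap163 vs Hap8: 4
The largest is 4 mismatches, between Hap163 and Hap8; p = 4/14 = 0.286.

0.286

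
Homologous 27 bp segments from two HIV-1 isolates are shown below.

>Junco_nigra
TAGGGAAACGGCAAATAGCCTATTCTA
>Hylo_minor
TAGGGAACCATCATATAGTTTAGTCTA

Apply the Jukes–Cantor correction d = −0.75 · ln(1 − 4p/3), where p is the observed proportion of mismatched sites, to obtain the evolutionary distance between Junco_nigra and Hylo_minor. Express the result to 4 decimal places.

0.3181

The sequences differ at positions 8 (A/C), 10 (G/A), 11 (G/T), 14 (A/T), 19 (C/T), 20 (C/T), 23 (T/G).
p = 7/27 = 0.259259.
d = −0.75 · ln(1 − (4/3)·0.259259) = −0.75 · ln(0.654321) = −0.75 · (-0.424157) = 0.3181.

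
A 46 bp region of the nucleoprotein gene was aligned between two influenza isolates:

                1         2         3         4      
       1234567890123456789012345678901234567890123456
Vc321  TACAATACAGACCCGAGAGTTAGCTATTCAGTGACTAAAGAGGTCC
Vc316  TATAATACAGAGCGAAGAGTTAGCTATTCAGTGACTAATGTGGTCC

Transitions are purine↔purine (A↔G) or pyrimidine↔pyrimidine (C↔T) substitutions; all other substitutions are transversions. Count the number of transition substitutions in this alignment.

2

Differing sites — 3:C/T (Ti); 12:C/G (Tv); 14:C/G (Tv); 15:G/A (Ti); 39:A/T (Tv); 41:A/T (Tv).
Of the 6 differences, 2 transitions and 4 transversions, so the answer is 2.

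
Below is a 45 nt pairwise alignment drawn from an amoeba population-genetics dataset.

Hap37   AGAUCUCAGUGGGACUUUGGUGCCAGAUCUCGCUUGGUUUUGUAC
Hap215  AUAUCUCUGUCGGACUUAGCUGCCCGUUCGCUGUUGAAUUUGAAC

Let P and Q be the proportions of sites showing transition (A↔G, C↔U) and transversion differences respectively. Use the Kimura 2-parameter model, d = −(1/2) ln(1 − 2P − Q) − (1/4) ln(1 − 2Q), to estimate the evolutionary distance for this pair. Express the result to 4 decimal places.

0.3769

Mismatches occur at site 2 (G→U, transversion), site 8 (A→U, transversion), site 11 (G→C, transversion), site 18 (U→A, transversion), site 20 (G→C, transversion), site 25 (A→C, transversion), site 27 (A→U, transversion), site 30 (U→G, transversion), site 32 (G→U, transversion), site 33 (C→G, transversion), site 37 (G→A, transition), site 38 (U→A, transversion), site 43 (U→A, transversion).
Of the 13 differences, 1 transition and 12 transversions over 45 sites: P = 1/45 = 0.022222, Q = 12/45 = 0.266667.
d = −0.5·ln(0.688889) − 0.25·ln(0.466666) = −0.5·(-0.372675) − 0.25·(-0.762141) = 0.3769.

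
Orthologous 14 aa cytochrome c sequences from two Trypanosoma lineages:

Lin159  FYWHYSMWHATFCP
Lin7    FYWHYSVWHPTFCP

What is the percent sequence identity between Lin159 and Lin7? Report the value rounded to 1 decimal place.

The sequences differ at positions 7 (M/V), 10 (A/P).
12 of the 14 sites match, so the percent identity is 12/14 × 100 = 85.7%.

85.7%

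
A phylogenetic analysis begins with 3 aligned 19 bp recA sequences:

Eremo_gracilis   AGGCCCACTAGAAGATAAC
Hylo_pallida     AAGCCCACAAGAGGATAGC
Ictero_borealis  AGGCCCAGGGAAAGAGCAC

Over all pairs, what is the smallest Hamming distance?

Pairwise Hamming distances:
  Eremo_gracilis vs Hylo_pallida: 4
  Eremo_gracilis vs Ictero_borealis: 6
  Hylo_pallida vs Ictero_borealis: 9
The smallest is 4, between Eremo_gracilis and Hylo_pallida.

4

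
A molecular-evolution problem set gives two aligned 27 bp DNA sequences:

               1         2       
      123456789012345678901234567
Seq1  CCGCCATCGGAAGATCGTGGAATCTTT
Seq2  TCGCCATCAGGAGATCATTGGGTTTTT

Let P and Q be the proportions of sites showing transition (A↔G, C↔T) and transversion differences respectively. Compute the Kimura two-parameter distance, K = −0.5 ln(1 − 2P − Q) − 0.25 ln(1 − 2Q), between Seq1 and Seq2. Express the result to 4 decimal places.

Mismatches occur at site 1 (C→T, transition), site 9 (G→A, transition), site 11 (A→G, transition), site 17 (G→A, transition), site 19 (G→T, transversion), site 21 (A→G, transition), site 22 (A→G, transition), site 24 (C→T, transition).
Of the 8 differences, 7 transitions and 1 transversion over 27 sites: P = 7/27 = 0.259259, Q = 1/27 = 0.037037.
d = −0.5·ln(0.444445) − 0.25·ln(0.925926) = −0.5·(-0.810929) − 0.25·(-0.076961) = 0.4247.

0.4247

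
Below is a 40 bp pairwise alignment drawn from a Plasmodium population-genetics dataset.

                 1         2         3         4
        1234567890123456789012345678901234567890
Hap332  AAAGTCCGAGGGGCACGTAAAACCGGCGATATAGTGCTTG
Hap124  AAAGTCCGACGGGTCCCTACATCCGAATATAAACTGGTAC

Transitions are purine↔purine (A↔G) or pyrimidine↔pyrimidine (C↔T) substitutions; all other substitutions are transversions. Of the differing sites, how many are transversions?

The sequences differ at positions 10 (G/C, transversion), 14 (C/T, transition), 15 (A/C, transversion), 17 (G/C, transversion), 20 (A/C, transversion), 22 (A/T, transversion), 26 (G/A, transition), 27 (C/A, transversion), 28 (G/T, transversion), 32 (T/A, transversion), 34 (G/C, transversion), 37 (C/G, transversion), 39 (T/A, transversion), 40 (G/C, transversion).
Of the 14 differences, 2 transitions and 12 transversions, so the answer is 12.

12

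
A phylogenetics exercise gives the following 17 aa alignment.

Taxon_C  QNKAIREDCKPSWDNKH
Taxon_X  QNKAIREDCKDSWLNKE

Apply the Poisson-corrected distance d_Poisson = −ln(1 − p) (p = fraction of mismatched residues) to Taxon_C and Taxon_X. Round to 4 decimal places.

Differing sites — 11:P/D; 14:D/L; 17:H/E.
p = 3/17 = 0.176471.
d = −ln(1 − 0.176471) = −ln(0.823529) = 0.1942.

0.1942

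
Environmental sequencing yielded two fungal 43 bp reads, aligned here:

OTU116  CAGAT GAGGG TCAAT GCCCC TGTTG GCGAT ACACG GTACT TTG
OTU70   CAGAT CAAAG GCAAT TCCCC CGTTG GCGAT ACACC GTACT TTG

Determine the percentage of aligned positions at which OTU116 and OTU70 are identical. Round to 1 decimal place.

The sequences differ at positions 6 (G/C), 8 (G/A), 9 (G/A), 11 (T/G), 16 (G/T), 21 (T/C), 35 (G/C).
36 of the 43 sites match, so the percent identity is 36/43 × 100 = 83.7%.

83.7%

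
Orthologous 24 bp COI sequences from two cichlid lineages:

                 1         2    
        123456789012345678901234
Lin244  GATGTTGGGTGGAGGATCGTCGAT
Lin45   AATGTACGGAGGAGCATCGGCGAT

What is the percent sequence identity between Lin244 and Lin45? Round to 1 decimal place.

Differing sites — 1:G/A; 6:T/A; 7:G/C; 10:T/A; 15:G/C; 20:T/G.
18 of the 24 sites match, so the percent identity is 18/24 × 100 = 75.0%.

75.0%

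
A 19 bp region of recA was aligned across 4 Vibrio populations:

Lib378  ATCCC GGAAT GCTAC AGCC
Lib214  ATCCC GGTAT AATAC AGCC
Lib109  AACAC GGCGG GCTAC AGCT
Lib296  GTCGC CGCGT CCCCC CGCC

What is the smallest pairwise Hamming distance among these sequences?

Pairwise Hamming distances:
  Lib378 vs Lib214: 3
  Lib378 vs Lib109: 6
  Lib378 vs Lib296: 9
  Lib214 vs Lib109: 8
  Lib214 vs Lib296: 10
  Lib109 vs Lib296: 10
The smallest is 3, between Lib378 and Lib214.

3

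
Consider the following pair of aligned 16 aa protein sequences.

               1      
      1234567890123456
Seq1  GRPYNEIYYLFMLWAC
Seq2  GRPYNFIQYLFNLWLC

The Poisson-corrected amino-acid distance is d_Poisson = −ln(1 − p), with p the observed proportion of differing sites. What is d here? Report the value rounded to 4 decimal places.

Mismatches occur at site 6 (E→F), site 8 (Y→Q), site 12 (M→N), site 15 (A→L).
p = 4/16 = 0.250000.
d = −ln(1 − 0.250000) = −ln(0.750000) = 0.2877.

0.2877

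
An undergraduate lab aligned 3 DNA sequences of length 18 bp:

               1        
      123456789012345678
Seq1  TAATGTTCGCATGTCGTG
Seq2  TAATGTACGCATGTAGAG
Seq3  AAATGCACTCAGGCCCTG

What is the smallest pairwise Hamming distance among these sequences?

3

Pairwise Hamming distances:
  Seq1 vs Seq2: 3
  Seq1 vs Seq3: 7
  Seq2 vs Seq3: 8
The smallest is 3, between Seq1 and Seq2.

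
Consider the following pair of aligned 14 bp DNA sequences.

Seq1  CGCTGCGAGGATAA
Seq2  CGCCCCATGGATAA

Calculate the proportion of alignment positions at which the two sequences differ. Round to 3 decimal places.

Differing sites — 4:T/C; 5:G/C; 7:G/A; 8:A/T.
There are 4 differences over 14 sites, so p = 4/14 = 0.286.

0.286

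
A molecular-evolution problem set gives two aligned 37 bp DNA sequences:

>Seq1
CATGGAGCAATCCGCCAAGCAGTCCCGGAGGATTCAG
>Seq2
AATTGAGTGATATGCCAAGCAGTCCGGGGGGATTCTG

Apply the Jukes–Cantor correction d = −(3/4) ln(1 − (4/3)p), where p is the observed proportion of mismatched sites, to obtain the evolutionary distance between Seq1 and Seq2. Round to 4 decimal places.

Differing sites — 1:C/A; 4:G/T; 8:C/T; 9:A/G; 12:C/A; 13:C/T; 26:C/G; 29:A/G; 36:A/T.
p = 9/37 = 0.243243.
d = −0.75 · ln(1 − (4/3)·0.243243) = −0.75 · ln(0.675676) = −0.75 · (-0.392042) = 0.2940.

0.2940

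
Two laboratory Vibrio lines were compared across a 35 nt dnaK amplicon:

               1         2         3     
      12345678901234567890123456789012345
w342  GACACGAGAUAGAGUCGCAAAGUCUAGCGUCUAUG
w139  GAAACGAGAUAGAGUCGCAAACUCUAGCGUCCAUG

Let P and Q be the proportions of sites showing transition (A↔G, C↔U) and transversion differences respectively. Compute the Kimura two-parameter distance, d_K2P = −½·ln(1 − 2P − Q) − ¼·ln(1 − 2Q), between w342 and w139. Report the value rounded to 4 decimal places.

0.0910

The sequences differ at positions 3 (C/A, transversion), 22 (G/C, transversion), 32 (U/C, transition).
Of the 3 differences, 1 transition and 2 transversions over 35 sites: P = 1/35 = 0.028571, Q = 2/35 = 0.057143.
d = −0.5·ln(0.885715) − 0.25·ln(0.885714) = −0.5·(-0.121360) − 0.25·(-0.121361) = 0.0910.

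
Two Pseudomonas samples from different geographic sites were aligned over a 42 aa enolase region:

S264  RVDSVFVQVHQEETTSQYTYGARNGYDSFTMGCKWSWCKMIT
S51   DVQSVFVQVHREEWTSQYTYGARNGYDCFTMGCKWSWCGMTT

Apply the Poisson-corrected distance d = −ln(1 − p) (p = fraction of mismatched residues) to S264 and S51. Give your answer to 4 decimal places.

The sequences differ at positions 1 (R/D), 3 (D/Q), 11 (Q/R), 14 (T/W), 28 (S/C), 39 (K/G), 41 (I/T).
p = 7/42 = 0.166667.
d = −ln(1 − 0.166667) = −ln(0.833333) = 0.1823.

0.1823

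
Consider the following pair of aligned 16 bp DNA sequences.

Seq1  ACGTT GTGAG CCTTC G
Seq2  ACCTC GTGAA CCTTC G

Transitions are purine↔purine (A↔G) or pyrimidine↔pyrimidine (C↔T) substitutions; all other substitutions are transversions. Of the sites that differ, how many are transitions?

2

The sequences differ at positions 3 (G/C, transversion), 5 (T/C, transition), 10 (G/A, transition).
Of the 3 differences, 2 transitions and 1 transversion, so the answer is 2.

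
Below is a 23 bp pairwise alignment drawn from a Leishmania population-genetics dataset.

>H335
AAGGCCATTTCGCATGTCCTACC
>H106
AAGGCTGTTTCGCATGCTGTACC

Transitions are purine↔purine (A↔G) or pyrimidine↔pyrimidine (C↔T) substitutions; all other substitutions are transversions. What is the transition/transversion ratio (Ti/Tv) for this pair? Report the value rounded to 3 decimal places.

4.000

Mismatches occur at site 6 (C→T, transition), site 7 (A→G, transition), site 17 (T→C, transition), site 18 (C→T, transition), site 19 (C→G, transversion).
Of the 5 differences, 4 transitions and 1 transversion, so Ti/Tv = 4/1 = 4.000.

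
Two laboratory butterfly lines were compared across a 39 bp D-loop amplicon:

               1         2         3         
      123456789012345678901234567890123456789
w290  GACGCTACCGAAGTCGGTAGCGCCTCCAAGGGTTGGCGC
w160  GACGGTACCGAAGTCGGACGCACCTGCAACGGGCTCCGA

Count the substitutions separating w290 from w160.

The sequences differ at positions 5 (C/G), 18 (T/A), 19 (A/C), 22 (G/A), 26 (C/G), 30 (G/C), 33 (T/G), 34 (T/C), 35 (G/T), 36 (G/C), 39 (C/A).
That gives 11 mismatches out of 39 aligned sites, so the Hamming distance is 11.

11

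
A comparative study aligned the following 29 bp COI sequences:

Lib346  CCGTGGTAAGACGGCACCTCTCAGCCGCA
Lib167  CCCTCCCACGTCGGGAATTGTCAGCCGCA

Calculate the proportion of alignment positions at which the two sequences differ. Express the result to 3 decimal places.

Mismatches occur at site 3 (G→C), site 5 (G→C), site 6 (G→C), site 7 (T→C), site 9 (A→C), site 11 (A→T), site 15 (C→G), site 17 (C→A), site 18 (C→T), site 20 (C→G).
There are 10 differences over 29 sites, so p = 10/29 = 0.345.

0.345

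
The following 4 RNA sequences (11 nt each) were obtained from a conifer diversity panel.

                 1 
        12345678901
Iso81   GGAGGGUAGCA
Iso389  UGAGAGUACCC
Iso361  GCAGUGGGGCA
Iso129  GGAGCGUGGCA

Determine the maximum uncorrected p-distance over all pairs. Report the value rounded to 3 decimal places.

0.636

Pairwise Hamming distances:
  Iso81 vs Iso389: 4
  Iso81 vs Iso361: 4
  Iso81 vs Iso129: 2
  Iso389 vs Iso361: 7
  Iso389 vs Iso129: 5
  Iso361 vs Iso129: 3
The largest is 7 mismatches, between Iso389 and Iso361; p = 7/11 = 0.636.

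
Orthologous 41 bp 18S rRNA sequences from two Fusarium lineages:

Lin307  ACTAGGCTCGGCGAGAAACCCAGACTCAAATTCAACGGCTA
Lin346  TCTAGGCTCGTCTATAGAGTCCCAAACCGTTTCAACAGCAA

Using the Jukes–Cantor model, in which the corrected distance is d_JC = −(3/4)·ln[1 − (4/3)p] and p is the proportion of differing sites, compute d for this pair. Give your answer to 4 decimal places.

0.5510

Differing sites — 1:A/T; 11:G/T; 13:G/T; 15:G/T; 17:A/G; 19:C/G; 20:C/T; 22:A/C; 23:G/C; 25:C/A; 26:T/A; 28:A/C; 29:A/G; 30:A/T; 37:G/A; 40:T/A.
p = 16/41 = 0.390244.
d = −0.75 · ln(1 − (4/3)·0.390244) = −0.75 · ln(0.479675) = −0.75 · (-0.734646) = 0.5510.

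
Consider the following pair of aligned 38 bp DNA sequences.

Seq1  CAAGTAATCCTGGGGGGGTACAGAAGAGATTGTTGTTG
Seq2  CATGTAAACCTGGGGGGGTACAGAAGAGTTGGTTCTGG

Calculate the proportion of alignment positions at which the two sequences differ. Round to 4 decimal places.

Mismatches occur at site 3 (A↔T), site 8 (T↔A), site 29 (A↔T), site 31 (T↔G), site 35 (G↔C), site 37 (T↔G).
There are 6 differences over 38 sites, so p = 6/38 = 0.1579.

0.1579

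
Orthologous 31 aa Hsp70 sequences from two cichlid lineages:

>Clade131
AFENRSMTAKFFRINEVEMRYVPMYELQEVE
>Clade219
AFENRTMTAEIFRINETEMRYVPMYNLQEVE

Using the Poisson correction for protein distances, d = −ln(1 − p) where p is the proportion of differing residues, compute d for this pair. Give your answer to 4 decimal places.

The sequences differ at positions 6 (S/T), 10 (K/E), 11 (F/I), 17 (V/T), 26 (E/N).
p = 5/31 = 0.161290.
d = −ln(1 − 0.161290) = −ln(0.838710) = 0.1759.

0.1759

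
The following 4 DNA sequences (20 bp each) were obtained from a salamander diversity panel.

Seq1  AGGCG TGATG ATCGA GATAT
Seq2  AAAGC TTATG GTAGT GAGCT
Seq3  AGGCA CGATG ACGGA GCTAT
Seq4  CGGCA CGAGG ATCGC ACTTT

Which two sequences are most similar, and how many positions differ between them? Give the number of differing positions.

Pairwise Hamming distances:
  Seq1 vs Seq2: 10
  Seq1 vs Seq3: 5
  Seq1 vs Seq4: 8
  Seq2 vs Seq3: 13
  Seq2 vs Seq4: 15
  Seq3 vs Seq4: 7
The smallest is 5, between Seq1 and Seq3.

5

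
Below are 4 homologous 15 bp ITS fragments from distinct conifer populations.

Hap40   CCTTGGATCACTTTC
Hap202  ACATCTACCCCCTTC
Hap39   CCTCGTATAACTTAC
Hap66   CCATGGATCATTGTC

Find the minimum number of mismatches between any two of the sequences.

Pairwise Hamming distances:
  Hap40 vs Hap202: 7
  Hap40 vs Hap39: 4
  Hap40 vs Hap66: 3
  Hap202 vs Hap39: 9
  Hap202 vs Hap66: 8
  Hap39 vs Hap66: 7
The smallest is 3, between Hap40 and Hap66.

3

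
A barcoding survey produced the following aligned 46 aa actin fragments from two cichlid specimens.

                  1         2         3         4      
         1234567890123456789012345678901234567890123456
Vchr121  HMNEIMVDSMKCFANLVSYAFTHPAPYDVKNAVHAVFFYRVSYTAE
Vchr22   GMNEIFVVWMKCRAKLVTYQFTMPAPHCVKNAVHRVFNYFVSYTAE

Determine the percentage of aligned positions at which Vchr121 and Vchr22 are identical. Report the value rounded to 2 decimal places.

69.57%

The sequences differ at positions 1 (H/G), 6 (M/F), 8 (D/V), 9 (S/W), 13 (F/R), 15 (N/K), 18 (S/T), 20 (A/Q), 23 (H/M), 27 (Y/H), 28 (D/C), 35 (A/R), 38 (F/N), 40 (R/F).
32 of the 46 sites match, so the percent identity is 32/46 × 100 = 69.57%.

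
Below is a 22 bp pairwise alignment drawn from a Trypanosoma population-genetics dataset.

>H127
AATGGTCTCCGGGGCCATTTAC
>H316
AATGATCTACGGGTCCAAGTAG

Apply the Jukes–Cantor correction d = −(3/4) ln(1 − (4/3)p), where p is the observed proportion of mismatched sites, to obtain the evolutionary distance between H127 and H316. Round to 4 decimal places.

Mismatches occur at site 5 (G↔A), site 9 (C↔A), site 14 (G↔T), site 18 (T↔A), site 19 (T↔G), site 22 (C↔G).
p = 6/22 = 0.272727.
d = −0.75 · ln(1 − (4/3)·0.272727) = −0.75 · ln(0.636364) = −0.75 · (-0.451985) = 0.3390.

0.3390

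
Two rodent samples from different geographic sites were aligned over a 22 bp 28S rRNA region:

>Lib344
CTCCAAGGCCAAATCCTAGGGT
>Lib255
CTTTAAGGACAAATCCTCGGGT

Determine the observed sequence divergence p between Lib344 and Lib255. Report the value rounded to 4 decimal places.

0.1818

Differing sites — 3:C/T; 4:C/T; 9:C/A; 18:A/C.
There are 4 differences over 22 sites, so p = 4/22 = 0.1818.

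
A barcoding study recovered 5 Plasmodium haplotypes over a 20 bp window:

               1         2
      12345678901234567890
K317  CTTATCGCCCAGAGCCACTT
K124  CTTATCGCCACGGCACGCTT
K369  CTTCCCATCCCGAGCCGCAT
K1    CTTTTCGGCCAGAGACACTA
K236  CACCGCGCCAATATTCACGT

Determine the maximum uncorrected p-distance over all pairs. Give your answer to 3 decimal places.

0.600

Pairwise Hamming distances:
  K317 vs K124: 6
  K317 vs K369: 7
  K317 vs K1: 4
  K317 vs K236: 9
  K124 vs K369: 9
  K124 vs K1: 8
  K124 vs K236: 11
  K369 vs K1: 9
  K369 vs K236: 12
  K1 vs K236: 11
The largest is 12 mismatches, between K369 and K236; p = 12/20 = 0.600.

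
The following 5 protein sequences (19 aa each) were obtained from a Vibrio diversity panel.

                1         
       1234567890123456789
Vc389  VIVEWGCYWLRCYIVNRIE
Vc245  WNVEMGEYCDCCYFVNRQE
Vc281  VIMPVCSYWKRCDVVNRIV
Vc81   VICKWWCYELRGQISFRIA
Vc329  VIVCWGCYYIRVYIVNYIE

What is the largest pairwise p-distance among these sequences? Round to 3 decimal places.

0.895

Pairwise Hamming distances:
  Vc389 vs Vc245: 9
  Vc389 vs Vc281: 9
  Vc389 vs Vc81: 9
  Vc389 vs Vc329: 5
  Vc245 vs Vc281: 14
  Vc245 vs Vc81: 17
  Vc245 vs Vc329: 12
  Vc281 vs Vc81: 13
  Vc281 vs Vc329: 12
  Vc81 vs Vc329: 11
The largest is 17 mismatches, between Vc245 and Vc81; p = 17/19 = 0.895.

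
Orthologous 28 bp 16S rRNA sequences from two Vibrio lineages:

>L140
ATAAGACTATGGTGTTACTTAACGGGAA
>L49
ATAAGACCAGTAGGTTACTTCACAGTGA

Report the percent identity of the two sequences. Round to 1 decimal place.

67.9%

Mismatches occur at site 8 (T→C), site 10 (T→G), site 11 (G→T), site 12 (G→A), site 13 (T→G), site 21 (A→C), site 24 (G→A), site 26 (G→T), site 27 (A→G).
19 of the 28 sites match, so the percent identity is 19/28 × 100 = 67.9%.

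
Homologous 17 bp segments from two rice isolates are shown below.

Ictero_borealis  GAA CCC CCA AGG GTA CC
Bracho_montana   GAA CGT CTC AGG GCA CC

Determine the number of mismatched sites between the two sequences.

5

The sequences differ at positions 5 (C/G), 6 (C/T), 8 (C/T), 9 (A/C), 14 (T/C).
That gives 5 mismatches out of 17 aligned sites, so the Hamming distance is 5.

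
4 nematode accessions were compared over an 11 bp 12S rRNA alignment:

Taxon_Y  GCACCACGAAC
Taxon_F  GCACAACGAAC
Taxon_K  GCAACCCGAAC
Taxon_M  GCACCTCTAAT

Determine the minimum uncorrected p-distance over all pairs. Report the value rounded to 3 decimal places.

Pairwise Hamming distances:
  Taxon_Y vs Taxon_F: 1
  Taxon_Y vs Taxon_K: 2
  Taxon_Y vs Taxon_M: 3
  Taxon_F vs Taxon_K: 3
  Taxon_F vs Taxon_M: 4
  Taxon_K vs Taxon_M: 4
The smallest is 1 mismatch, between Taxon_Y and Taxon_F; p = 1/11 = 0.091.

0.091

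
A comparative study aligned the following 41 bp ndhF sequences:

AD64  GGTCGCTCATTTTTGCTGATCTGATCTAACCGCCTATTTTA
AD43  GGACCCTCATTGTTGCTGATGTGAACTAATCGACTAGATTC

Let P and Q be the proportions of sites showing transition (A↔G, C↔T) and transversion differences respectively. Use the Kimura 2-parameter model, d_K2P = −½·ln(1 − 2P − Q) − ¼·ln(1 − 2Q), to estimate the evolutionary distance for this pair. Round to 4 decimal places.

0.3007

Differing sites — 3:T/A (Tv); 5:G/C (Tv); 12:T/G (Tv); 21:C/G (Tv); 25:T/A (Tv); 30:C/T (Ti); 33:C/A (Tv); 37:T/G (Tv); 38:T/A (Tv); 41:A/C (Tv).
Of the 10 differences, 1 transition and 9 transversions over 41 sites: P = 1/41 = 0.024390, Q = 9/41 = 0.219512.
d = −0.5·ln(0.731708) − 0.25·ln(0.560976) = −0.5·(-0.312374) − 0.25·(-0.578077) = 0.3007.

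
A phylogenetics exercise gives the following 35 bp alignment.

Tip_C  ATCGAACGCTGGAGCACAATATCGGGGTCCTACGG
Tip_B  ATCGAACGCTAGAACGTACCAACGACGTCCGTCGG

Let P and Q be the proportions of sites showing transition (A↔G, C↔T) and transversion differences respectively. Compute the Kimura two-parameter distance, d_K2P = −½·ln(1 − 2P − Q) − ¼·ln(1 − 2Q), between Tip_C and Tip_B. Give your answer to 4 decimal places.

The sequences differ at positions 11 (G/A, transition), 14 (G/A, transition), 16 (A/G, transition), 17 (C/T, transition), 19 (A/C, transversion), 20 (T/C, transition), 22 (T/A, transversion), 25 (G/A, transition), 26 (G/C, transversion), 31 (T/G, transversion), 32 (A/T, transversion).
Of the 11 differences, 6 transitions and 5 transversions over 35 sites: P = 6/35 = 0.171429, Q = 5/35 = 0.142857.
d = −0.5·ln(0.514285) − 0.25·ln(0.714286) = −0.5·(-0.664978) − 0.25·(-0.336472) = 0.4166.

0.4166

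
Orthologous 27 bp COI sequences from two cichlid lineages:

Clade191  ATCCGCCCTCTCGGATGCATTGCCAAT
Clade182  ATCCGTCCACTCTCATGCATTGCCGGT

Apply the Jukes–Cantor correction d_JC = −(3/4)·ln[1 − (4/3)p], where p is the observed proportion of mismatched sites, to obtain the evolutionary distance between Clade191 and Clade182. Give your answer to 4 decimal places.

Mismatches occur at site 6 (C→T), site 9 (T→A), site 13 (G→T), site 14 (G→C), site 25 (A→G), site 26 (A→G).
p = 6/27 = 0.222222.
d = −0.75 · ln(1 − (4/3)·0.222222) = −0.75 · ln(0.703704) = −0.75 · (-0.351397) = 0.2635.

0.2635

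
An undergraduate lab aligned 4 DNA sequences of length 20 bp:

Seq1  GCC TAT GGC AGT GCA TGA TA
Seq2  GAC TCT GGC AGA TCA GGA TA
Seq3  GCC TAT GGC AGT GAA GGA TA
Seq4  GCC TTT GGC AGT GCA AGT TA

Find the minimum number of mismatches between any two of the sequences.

Pairwise Hamming distances:
  Seq1 vs Seq2: 5
  Seq1 vs Seq3: 2
  Seq1 vs Seq4: 3
  Seq2 vs Seq3: 5
  Seq2 vs Seq4: 6
  Seq3 vs Seq4: 4
The smallest is 2, between Seq1 and Seq3.

2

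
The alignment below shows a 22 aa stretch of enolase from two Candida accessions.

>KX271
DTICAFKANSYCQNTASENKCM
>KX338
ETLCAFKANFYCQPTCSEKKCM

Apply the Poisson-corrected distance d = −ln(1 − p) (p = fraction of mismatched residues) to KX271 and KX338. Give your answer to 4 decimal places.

0.3185

Differing sites — 1:D/E; 3:I/L; 10:S/F; 14:N/P; 16:A/C; 19:N/K.
p = 6/22 = 0.272727.
d = −ln(1 − 0.272727) = −ln(0.727273) = 0.3185.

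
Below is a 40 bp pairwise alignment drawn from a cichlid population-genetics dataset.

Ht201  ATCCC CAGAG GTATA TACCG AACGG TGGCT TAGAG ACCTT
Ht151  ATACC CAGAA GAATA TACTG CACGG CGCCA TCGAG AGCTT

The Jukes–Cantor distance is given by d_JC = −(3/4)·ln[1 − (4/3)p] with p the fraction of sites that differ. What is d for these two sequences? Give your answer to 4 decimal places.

The sequences differ at positions 3 (C/A), 10 (G/A), 12 (T/A), 19 (C/T), 21 (A/C), 26 (T/C), 28 (G/C), 30 (T/A), 32 (A/C), 37 (C/G).
p = 10/40 = 0.250000.
d = −0.75 · ln(1 − (4/3)·0.250000) = −0.75 · ln(0.666667) = −0.75 · (-0.405465) = 0.3041.

0.3041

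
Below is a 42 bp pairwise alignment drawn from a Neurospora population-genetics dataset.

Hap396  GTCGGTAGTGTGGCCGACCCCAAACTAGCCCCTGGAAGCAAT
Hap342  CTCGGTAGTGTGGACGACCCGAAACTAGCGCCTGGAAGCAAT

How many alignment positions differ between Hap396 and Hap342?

4

Mismatches occur at site 1 (G→C), site 14 (C→A), site 21 (C→G), site 30 (C→G).
That gives 4 mismatches out of 42 aligned sites, so the Hamming distance is 4.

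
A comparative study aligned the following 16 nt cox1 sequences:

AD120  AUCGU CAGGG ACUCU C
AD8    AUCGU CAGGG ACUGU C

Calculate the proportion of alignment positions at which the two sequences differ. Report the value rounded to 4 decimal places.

0.0625

A single mismatch occurs at site 14 (C→G).
There are 1 differences over 16 sites, so p = 1/16 = 0.0625.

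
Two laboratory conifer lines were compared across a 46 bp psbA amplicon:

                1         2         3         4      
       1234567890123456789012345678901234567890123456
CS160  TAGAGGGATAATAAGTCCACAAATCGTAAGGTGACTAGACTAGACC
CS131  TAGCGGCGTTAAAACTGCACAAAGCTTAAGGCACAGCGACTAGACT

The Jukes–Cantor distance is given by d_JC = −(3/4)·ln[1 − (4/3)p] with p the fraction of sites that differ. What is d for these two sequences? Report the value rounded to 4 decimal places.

The sequences differ at positions 4 (A/C), 7 (G/C), 8 (A/G), 10 (A/T), 12 (T/A), 15 (G/C), 17 (C/G), 24 (T/G), 26 (G/T), 32 (T/C), 33 (G/A), 34 (A/C), 35 (C/A), 36 (T/G), 37 (A/C), 46 (C/T).
p = 16/46 = 0.347826.
d = −0.75 · ln(1 − (4/3)·0.347826) = −0.75 · ln(0.536232) = −0.75 · (-0.623188) = 0.4674.

0.4674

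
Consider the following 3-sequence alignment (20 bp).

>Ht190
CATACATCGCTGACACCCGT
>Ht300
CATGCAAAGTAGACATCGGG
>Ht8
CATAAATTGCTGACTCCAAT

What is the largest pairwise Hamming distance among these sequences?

11

Pairwise Hamming distances:
  Ht190 vs Ht300: 8
  Ht190 vs Ht8: 5
  Ht300 vs Ht8: 11
The largest is 11, between Ht300 and Ht8.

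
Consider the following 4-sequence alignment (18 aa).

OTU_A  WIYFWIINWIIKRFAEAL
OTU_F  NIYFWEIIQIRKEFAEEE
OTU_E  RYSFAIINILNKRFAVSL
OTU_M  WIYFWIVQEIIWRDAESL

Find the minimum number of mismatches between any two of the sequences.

Pairwise Hamming distances:
  OTU_A vs OTU_F: 8
  OTU_A vs OTU_E: 9
  OTU_A vs OTU_M: 6
  OTU_F vs OTU_E: 13
  OTU_F vs OTU_M: 11
  OTU_E vs OTU_M: 12
The smallest is 6, between OTU_A and OTU_M.

6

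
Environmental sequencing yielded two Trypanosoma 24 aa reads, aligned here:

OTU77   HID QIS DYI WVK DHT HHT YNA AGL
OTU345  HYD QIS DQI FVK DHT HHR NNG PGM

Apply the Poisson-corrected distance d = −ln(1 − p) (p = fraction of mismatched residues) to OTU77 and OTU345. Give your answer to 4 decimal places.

0.4055

The sequences differ at positions 2 (I/Y), 8 (Y/Q), 10 (W/F), 18 (T/R), 19 (Y/N), 21 (A/G), 22 (A/P), 24 (L/M).
p = 8/24 = 0.333333.
d = −ln(1 − 0.333333) = −ln(0.666667) = 0.4055.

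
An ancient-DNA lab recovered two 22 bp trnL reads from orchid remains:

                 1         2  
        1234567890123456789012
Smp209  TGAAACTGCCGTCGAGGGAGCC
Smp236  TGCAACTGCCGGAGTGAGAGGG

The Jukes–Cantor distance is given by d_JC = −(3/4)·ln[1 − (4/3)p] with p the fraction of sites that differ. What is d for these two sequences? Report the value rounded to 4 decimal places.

Differing sites — 3:A/C; 12:T/G; 13:C/A; 15:A/T; 17:G/A; 21:C/G; 22:C/G.
p = 7/22 = 0.318182.
d = −0.75 · ln(1 − (4/3)·0.318182) = −0.75 · ln(0.575757) = −0.75 · (-0.552070) = 0.4141.

0.4141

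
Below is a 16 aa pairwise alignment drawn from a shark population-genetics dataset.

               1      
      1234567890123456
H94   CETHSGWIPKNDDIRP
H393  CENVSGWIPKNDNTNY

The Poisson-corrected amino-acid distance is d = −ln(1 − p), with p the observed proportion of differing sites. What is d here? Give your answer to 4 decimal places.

Mismatches occur at site 3 (T→N), site 4 (H→V), site 13 (D→N), site 14 (I→T), site 15 (R→N), site 16 (P→Y).
p = 6/16 = 0.375000.
d = −ln(1 − 0.375000) = −ln(0.625000) = 0.4700.

0.4700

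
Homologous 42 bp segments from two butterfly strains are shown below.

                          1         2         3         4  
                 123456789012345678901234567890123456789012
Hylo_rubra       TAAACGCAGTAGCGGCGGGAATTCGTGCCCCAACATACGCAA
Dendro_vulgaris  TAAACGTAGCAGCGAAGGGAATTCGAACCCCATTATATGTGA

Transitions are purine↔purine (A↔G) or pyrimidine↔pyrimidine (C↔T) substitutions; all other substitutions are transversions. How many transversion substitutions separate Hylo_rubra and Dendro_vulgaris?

Mismatches occur at site 7 (C↔T, transition), site 10 (T↔C, transition), site 15 (G↔A, transition), site 16 (C↔A, transversion), site 26 (T↔A, transversion), site 27 (G↔A, transition), site 33 (A↔T, transversion), site 34 (C↔T, transition), site 38 (C↔T, transition), site 40 (C↔T, transition), site 41 (A↔G, transition).
Of the 11 differences, 8 transitions and 3 transversions, so the answer is 3.

3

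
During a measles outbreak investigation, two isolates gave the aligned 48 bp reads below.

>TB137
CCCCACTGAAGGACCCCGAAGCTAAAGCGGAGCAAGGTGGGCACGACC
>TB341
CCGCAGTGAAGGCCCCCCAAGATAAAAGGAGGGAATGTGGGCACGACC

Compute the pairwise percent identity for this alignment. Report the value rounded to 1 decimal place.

The sequences differ at positions 3 (C/G), 6 (C/G), 13 (A/C), 18 (G/C), 22 (C/A), 27 (G/A), 28 (C/G), 30 (G/A), 31 (A/G), 33 (C/G), 36 (G/T).
37 of the 48 sites match, so the percent identity is 37/48 × 100 = 77.1%.

77.1%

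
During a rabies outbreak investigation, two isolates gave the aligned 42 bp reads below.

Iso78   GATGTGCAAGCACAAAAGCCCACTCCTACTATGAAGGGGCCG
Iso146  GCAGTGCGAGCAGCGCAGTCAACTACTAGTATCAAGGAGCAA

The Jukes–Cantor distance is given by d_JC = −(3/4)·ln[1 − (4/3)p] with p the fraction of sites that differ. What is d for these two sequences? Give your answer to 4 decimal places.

0.4850

Differing sites — 2:A/C; 3:T/A; 8:A/G; 13:C/G; 14:A/C; 15:A/G; 16:A/C; 19:C/T; 21:C/A; 25:C/A; 29:C/G; 33:G/C; 38:G/A; 41:C/A; 42:G/A.
p = 15/42 = 0.357143.
d = −0.75 · ln(1 − (4/3)·0.357143) = −0.75 · ln(0.523809) = −0.75 · (-0.646628) = 0.4850.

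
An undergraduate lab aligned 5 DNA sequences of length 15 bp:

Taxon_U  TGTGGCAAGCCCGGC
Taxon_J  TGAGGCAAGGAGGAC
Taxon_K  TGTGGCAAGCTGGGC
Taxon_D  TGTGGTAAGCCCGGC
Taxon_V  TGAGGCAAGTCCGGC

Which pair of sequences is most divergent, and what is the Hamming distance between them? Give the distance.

6

Pairwise Hamming distances:
  Taxon_U vs Taxon_J: 5
  Taxon_U vs Taxon_K: 2
  Taxon_U vs Taxon_D: 1
  Taxon_U vs Taxon_V: 2
  Taxon_J vs Taxon_K: 4
  Taxon_J vs Taxon_D: 6
  Taxon_J vs Taxon_V: 4
  Taxon_K vs Taxon_D: 3
  Taxon_K vs Taxon_V: 4
  Taxon_D vs Taxon_V: 3
The largest is 6, between Taxon_J and Taxon_D.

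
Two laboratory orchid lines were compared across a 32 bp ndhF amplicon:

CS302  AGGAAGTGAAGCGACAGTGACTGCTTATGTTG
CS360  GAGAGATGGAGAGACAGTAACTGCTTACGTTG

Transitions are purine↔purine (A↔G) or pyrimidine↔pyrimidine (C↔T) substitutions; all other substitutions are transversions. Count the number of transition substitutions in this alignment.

The sequences differ at positions 1 (A/G, transition), 2 (G/A, transition), 5 (A/G, transition), 6 (G/A, transition), 9 (A/G, transition), 12 (C/A, transversion), 19 (G/A, transition), 28 (T/C, transition).
Of the 8 differences, 7 transitions and 1 transversion, so the answer is 7.

7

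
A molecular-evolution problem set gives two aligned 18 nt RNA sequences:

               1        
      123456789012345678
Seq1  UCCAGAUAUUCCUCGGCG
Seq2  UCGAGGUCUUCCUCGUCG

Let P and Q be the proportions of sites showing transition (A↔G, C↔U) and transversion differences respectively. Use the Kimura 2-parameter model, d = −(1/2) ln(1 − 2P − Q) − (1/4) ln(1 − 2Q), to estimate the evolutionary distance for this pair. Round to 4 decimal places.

Differing sites — 3:C/G (Tv); 6:A/G (Ti); 8:A/C (Tv); 16:G/U (Tv).
Of the 4 differences, 1 transition and 3 transversions over 18 sites: P = 1/18 = 0.055556, Q = 3/18 = 0.166667.
d = −0.5·ln(0.722221) − 0.25·ln(0.666666) = −0.5·(-0.325424) − 0.25·(-0.405466) = 0.2641.

0.2641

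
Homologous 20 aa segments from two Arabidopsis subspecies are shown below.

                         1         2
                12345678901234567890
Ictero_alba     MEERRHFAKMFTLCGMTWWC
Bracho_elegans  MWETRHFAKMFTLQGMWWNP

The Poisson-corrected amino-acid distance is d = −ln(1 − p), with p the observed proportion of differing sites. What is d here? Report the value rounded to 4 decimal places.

The sequences differ at positions 2 (E/W), 4 (R/T), 14 (C/Q), 17 (T/W), 19 (W/N), 20 (C/P).
p = 6/20 = 0.300000.
d = −ln(1 − 0.300000) = −ln(0.700000) = 0.3567.

0.3567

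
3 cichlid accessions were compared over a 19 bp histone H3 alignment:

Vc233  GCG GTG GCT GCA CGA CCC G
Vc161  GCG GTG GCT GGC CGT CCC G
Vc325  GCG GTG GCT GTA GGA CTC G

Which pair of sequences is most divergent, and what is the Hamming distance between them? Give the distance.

Pairwise Hamming distances:
  Vc233 vs Vc161: 3
  Vc233 vs Vc325: 3
  Vc161 vs Vc325: 5
The largest is 5, between Vc161 and Vc325.

5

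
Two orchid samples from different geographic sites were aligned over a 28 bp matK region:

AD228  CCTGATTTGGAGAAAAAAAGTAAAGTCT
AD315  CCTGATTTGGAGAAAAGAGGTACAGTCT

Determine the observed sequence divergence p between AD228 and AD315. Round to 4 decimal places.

0.1071

The sequences differ at positions 17 (A/G), 19 (A/G), 23 (A/C).
There are 3 differences over 28 sites, so p = 3/28 = 0.1071.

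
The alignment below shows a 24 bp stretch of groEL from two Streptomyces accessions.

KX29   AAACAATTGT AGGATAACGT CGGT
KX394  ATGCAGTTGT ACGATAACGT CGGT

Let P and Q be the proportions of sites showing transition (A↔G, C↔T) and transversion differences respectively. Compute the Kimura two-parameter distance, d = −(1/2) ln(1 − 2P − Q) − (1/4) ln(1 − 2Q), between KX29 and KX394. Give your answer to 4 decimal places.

0.1894

Differing sites — 2:A/T (Tv); 3:A/G (Ti); 6:A/G (Ti); 12:G/C (Tv).
Of the 4 differences, 2 transitions and 2 transversions over 24 sites: P = 2/24 = 0.083333, Q = 2/24 = 0.083333.
d = −0.5·ln(0.750001) − 0.25·ln(0.833334) = −0.5·(-0.287681) − 0.25·(-0.182321) = 0.1894.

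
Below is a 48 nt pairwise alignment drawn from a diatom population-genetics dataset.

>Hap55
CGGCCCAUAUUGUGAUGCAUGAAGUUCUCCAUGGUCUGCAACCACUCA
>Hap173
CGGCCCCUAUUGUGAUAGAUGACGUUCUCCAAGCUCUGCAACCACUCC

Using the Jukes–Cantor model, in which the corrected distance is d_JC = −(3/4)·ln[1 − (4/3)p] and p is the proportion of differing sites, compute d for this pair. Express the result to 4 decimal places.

The sequences differ at positions 7 (A/C), 17 (G/A), 18 (C/G), 23 (A/C), 32 (U/A), 34 (G/C), 48 (A/C).
p = 7/48 = 0.145833.
d = −0.75 · ln(1 − (4/3)·0.145833) = −0.75 · ln(0.805556) = −0.75 · (-0.216223) = 0.1622.

0.1622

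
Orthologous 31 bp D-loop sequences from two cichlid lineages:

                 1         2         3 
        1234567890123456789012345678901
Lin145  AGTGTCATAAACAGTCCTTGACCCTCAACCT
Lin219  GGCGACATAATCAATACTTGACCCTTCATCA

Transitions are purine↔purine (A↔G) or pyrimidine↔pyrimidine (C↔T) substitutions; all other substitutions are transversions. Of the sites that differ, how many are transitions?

The sequences differ at positions 1 (A/G, transition), 3 (T/C, transition), 5 (T/A, transversion), 11 (A/T, transversion), 14 (G/A, transition), 16 (C/A, transversion), 26 (C/T, transition), 27 (A/C, transversion), 29 (C/T, transition), 31 (T/A, transversion).
Of the 10 differences, 5 transitions and 5 transversions, so the answer is 5.

5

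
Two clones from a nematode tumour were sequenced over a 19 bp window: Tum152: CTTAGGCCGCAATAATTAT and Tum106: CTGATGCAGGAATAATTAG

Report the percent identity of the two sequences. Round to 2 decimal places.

Differing sites — 3:T/G; 5:G/T; 8:C/A; 10:C/G; 19:T/G.
14 of the 19 sites match, so the percent identity is 14/19 × 100 = 73.68%.

73.68%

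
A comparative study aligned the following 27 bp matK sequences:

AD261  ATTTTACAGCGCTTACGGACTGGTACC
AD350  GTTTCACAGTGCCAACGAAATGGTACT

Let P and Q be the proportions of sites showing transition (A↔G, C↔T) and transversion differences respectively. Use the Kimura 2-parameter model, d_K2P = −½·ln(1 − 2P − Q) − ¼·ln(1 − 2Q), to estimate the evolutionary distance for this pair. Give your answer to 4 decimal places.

The sequences differ at positions 1 (A/G, transition), 5 (T/C, transition), 10 (C/T, transition), 13 (T/C, transition), 14 (T/A, transversion), 18 (G/A, transition), 20 (C/A, transversion), 27 (C/T, transition).
Of the 8 differences, 6 transitions and 2 transversions over 27 sites: P = 6/27 = 0.222222, Q = 2/27 = 0.074074.
d = −0.5·ln(0.481482) − 0.25·ln(0.851852) = −0.5·(-0.730886) − 0.25·(-0.160342) = 0.4055.

0.4055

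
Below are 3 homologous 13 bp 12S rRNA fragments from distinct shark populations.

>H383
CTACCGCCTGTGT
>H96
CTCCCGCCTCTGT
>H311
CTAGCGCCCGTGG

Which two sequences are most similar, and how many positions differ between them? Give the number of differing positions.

2

Pairwise Hamming distances:
  H383 vs H96: 2
  H383 vs H311: 3
  H96 vs H311: 5
The smallest is 2, between H383 and H96.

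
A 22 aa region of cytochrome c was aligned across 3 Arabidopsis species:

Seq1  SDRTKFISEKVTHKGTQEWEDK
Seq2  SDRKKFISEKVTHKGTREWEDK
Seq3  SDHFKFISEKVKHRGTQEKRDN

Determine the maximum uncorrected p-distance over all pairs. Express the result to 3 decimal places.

Pairwise Hamming distances:
  Seq1 vs Seq2: 2
  Seq1 vs Seq3: 7
  Seq2 vs Seq3: 8
The largest is 8 mismatches, between Seq2 and Seq3; p = 8/22 = 0.364.

0.364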